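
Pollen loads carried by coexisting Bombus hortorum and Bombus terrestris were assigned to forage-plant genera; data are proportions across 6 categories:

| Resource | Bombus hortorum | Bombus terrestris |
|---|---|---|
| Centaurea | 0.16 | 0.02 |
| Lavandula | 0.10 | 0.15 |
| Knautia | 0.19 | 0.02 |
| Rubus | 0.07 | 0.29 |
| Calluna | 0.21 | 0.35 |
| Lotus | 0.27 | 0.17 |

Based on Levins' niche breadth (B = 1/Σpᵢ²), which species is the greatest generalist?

Bombus hortorum

Σp_hortᵢ² = 0.16² + 0.10² + 0.19² + 0.07² + 0.21² + 0.27² = 0.0256 + 0.0100 + 0.0361 + 0.0049 + 0.0441 + 0.0729 = 0.1936
B_hort = 1 / 0.1936 = 5.1653
Σp_terrᵢ² = 0.02² + 0.15² + 0.02² + 0.29² + 0.35² + 0.17² = 0.0004 + 0.0225 + 0.0004 + 0.0841 + 0.1225 + 0.0289 = 0.2588
B_terr = 1 / 0.2588 = 3.8640
Highest B → broadest niche (most generalist): Bombus hortorum (B = 5.17).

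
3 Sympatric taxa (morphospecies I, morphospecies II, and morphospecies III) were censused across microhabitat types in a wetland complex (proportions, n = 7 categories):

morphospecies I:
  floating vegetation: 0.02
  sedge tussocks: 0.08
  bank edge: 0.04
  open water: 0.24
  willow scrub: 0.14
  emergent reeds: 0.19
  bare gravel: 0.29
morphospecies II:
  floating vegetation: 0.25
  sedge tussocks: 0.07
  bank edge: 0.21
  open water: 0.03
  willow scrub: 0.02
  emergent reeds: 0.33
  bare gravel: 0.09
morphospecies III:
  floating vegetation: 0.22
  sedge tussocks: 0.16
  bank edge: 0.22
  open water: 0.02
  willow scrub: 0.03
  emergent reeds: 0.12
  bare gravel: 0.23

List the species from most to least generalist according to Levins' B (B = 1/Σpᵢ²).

Σp_Iᵢ² = 0.02² + 0.08² + 0.04² + 0.24² + 0.14² + 0.19² + 0.29² = 0.0004 + 0.0064 + 0.0016 + 0.0576 + 0.0196 + 0.0361 + 0.0841 = 0.2058
B_I = 1 / 0.2058 = 4.8591
Σp_IIᵢ² = 0.25² + 0.07² + 0.21² + 0.03² + 0.02² + 0.33² + 0.09² = 0.0625 + 0.0049 + 0.0441 + 0.0009 + 0.0004 + 0.1089 + 0.0081 = 0.2298
B_II = 1 / 0.2298 = 4.3516
Σp_IIIᵢ² = 0.22² + 0.16² + 0.22² + 0.02² + 0.03² + 0.12² + 0.23² = 0.0484 + 0.0256 + 0.0484 + 0.0004 + 0.0009 + 0.0144 + 0.0529 = 0.1910
B_III = 1 / 0.1910 = 5.2356
Ranking by B (broadest → narrowest): morphospecies III (5.24) > morphospecies I (4.86) > morphospecies II (4.35)

morphospecies III > morphospecies I > morphospecies II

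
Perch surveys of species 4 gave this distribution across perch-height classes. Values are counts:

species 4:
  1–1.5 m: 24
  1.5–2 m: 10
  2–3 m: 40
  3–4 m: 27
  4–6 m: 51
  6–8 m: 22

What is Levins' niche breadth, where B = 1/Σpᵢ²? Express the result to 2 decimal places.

Proportions for species 4 (n=174): 24/174=0.1379, 10/174=0.0575, 40/174=0.2299, 27/174=0.1552, 51/174=0.2931, 22/174=0.1264
Σpᵢ² = 0.1379² + 0.0575² + 0.2299² + 0.1552² + 0.2931² + 0.1264² = 0.019016 + 0.003306 + 0.052854 + 0.024087 + 0.085908 + 0.015977 = 0.201148
B = 1 / 0.201148 = 4.9715

4.97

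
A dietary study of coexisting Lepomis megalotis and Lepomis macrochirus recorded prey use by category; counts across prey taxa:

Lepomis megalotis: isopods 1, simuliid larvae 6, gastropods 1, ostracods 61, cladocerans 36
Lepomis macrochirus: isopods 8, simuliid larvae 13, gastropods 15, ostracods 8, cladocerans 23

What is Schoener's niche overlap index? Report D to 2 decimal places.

0.54

Proportions for Lepomis megalotis (n=105): 1/105=0.0095, 6/105=0.0571, 1/105=0.0095, 61/105=0.5810, 36/105=0.3429
Proportions for Lepomis macrochirus (n=67): 8/67=0.1194, 13/67=0.1940, 15/67=0.2239, 8/67=0.1194, 23/67=0.3433
Σ|p₁ᵢ − p₂ᵢ| = 0.1099 + 0.1369 + 0.2144 + 0.4616 + 0.0004 = 0.9232
D = 1 − ½ × 0.9232 = 1 − 0.46160 = 0.53840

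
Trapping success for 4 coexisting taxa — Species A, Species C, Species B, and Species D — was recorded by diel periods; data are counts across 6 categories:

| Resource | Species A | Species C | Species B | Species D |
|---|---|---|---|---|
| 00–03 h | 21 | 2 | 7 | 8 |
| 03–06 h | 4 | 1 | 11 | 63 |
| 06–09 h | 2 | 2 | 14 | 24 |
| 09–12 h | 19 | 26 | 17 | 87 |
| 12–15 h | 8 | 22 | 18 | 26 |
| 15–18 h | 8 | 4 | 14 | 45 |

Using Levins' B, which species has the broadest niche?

Species B

Proportions for Species A (n=62): 21/62=0.3387, 4/62=0.0645, 2/62=0.0323, 19/62=0.3065, 8/62=0.1290, 8/62=0.1290
Proportions for Species C (n=57): 2/57=0.0351, 1/57=0.0175, 2/57=0.0351, 26/57=0.4561, 22/57=0.3860, 4/57=0.0702
Proportions for Species B (n=81): 7/81=0.0864, 11/81=0.1358, 14/81=0.1728, 17/81=0.2099, 18/81=0.2222, 14/81=0.1728
Proportions for Species D (n=253): 8/253=0.0316, 63/253=0.2490, 24/253=0.0949, 87/253=0.3439, 26/253=0.1028, 45/253=0.1779
Σp_Aᵢ² = 0.3387² + 0.0645² + 0.0323² + 0.3065² + 0.1290² + 0.1290² = 0.114718 + 0.004160 + 0.001043 + 0.093942 + 0.016641 + 0.016641 = 0.247145
B_A = 1 / 0.247145 = 4.0462
Σp_Cᵢ² = 0.0351² + 0.0175² + 0.0351² + 0.4561² + 0.3860² + 0.0702² = 0.001232 + 0.000306 + 0.001232 + 0.208027 + 0.148996 + 0.004928 = 0.364721
B_C = 1 / 0.364721 = 2.7418
Σp_Bᵢ² = 0.0864² + 0.1358² + 0.1728² + 0.2099² + 0.2222² + 0.1728² = 0.007465 + 0.018442 + 0.029860 + 0.044058 + 0.049373 + 0.029860 = 0.179058
B_B = 1 / 0.179058 = 5.5848
Σp_Dᵢ² = 0.0316² + 0.2490² + 0.0949² + 0.3439² + 0.1028² + 0.1779² = 0.000999 + 0.062001 + 0.009006 + 0.118267 + 0.010568 + 0.031648 = 0.232489
B_D = 1 / 0.232489 = 4.3013
Highest B → broadest niche (most generalist): Species B (B = 5.58).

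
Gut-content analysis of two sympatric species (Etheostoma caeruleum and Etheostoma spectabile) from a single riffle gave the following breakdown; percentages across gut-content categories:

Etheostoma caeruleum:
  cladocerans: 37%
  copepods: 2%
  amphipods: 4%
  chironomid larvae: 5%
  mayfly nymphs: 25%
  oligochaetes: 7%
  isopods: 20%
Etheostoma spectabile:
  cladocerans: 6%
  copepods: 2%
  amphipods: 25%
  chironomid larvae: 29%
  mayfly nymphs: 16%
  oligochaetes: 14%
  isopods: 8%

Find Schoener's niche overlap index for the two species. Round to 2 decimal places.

Convert percentages to proportions (divide by 100).
Σ|p₁ᵢ − p₂ᵢ| = 0.31 + 0.00 + 0.21 + 0.24 + 0.09 + 0.07 + 0.12 = 1.04
D = 1 − ½ × 1.04 = 1 − 0.520 = 0.4800

0.48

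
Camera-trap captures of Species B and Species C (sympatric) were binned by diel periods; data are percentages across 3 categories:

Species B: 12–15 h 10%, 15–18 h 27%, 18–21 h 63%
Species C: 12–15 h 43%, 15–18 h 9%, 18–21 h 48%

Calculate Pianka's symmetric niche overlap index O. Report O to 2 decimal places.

Convert percentages to proportions (divide by 100).
Σ p₁ᵢp₂ᵢ = 0.0430 + 0.0243 + 0.3024 = 0.3697
Σp_1ᵢ² = 0.10² + 0.27² + 0.63² = 0.0100 + 0.0729 + 0.3969 = 0.4798
Σp_2ᵢ² = 0.43² + 0.09² + 0.48² = 0.1849 + 0.0081 + 0.2304 = 0.4234
O = 0.3697 / √(0.4798 × 0.4234) = 0.3697 / 0.45072 = 0.8202

0.82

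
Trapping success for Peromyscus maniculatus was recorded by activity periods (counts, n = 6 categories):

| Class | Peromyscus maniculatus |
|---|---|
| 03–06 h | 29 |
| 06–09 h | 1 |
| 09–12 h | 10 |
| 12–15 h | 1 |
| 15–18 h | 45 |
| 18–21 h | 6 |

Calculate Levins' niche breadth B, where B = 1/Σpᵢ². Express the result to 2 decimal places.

2.82

Proportions for Peromyscus maniculatus (n=92): 29/92=0.3152, 1/92=0.0109, 10/92=0.1087, 1/92=0.0109, 45/92=0.4891, 6/92=0.0652
Σpᵢ² = 0.3152² + 0.0109² + 0.1087² + 0.0109² + 0.4891² + 0.0652² = 0.099351 + 0.000119 + 0.011816 + 0.000119 + 0.239219 + 0.004251 = 0.354875
B = 1 / 0.354875 = 2.8179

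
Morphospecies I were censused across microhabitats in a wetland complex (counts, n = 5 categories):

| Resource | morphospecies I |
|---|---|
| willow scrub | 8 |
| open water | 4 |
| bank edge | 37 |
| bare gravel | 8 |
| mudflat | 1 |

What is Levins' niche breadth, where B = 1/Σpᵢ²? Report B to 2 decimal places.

Proportions for morphospecies I (n=58): 8/58=0.1379, 4/58=0.0690, 37/58=0.6379, 8/58=0.1379, 1/58=0.0172
Σpᵢ² = 0.1379² + 0.0690² + 0.6379² + 0.1379² + 0.0172² = 0.019016 + 0.004761 + 0.406916 + 0.019016 + 0.000296 = 0.450005
B = 1 / 0.450005 = 2.2222

2.22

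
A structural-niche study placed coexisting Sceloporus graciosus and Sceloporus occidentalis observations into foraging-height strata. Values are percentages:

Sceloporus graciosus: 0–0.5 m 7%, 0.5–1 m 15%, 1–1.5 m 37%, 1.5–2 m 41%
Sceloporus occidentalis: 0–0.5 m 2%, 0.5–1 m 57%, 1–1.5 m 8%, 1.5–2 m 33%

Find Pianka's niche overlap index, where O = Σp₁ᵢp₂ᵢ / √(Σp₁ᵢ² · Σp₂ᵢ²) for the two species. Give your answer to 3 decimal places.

Convert percentages to proportions (divide by 100).
Σ p₁ᵢp₂ᵢ = 0.0014 + 0.0855 + 0.0296 + 0.1353 = 0.2518
Σp_1ᵢ² = 0.07² + 0.15² + 0.37² + 0.41² = 0.0049 + 0.0225 + 0.1369 + 0.1681 = 0.3324
Σp_2ᵢ² = 0.02² + 0.57² + 0.08² + 0.33² = 0.0004 + 0.3249 + 0.0064 + 0.1089 = 0.4406
O = 0.2518 / √(0.3324 × 0.4406) = 0.2518 / 0.382695 = 0.65797

0.658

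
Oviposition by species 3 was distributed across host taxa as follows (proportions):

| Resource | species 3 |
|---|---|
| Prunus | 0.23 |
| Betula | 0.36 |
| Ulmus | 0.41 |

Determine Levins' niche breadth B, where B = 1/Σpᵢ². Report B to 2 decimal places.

Σpᵢ² = 0.23² + 0.36² + 0.41² = 0.0529 + 0.1296 + 0.1681 = 0.3506
B = 1 / 0.3506 = 2.8523

2.85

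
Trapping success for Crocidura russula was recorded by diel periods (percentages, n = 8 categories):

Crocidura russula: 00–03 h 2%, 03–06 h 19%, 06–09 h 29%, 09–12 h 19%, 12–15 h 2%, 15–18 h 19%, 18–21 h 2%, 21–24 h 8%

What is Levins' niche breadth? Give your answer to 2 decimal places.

Convert percentages to proportions (divide by 100).
Σpᵢ² = 0.02² + 0.19² + 0.29² + 0.19² + 0.02² + 0.19² + 0.02² + 0.08² = 0.0004 + 0.0361 + 0.0841 + 0.0361 + 0.0004 + 0.0361 + 0.0004 + 0.0064 = 0.2000
B = 1 / 0.2000 = 5.0000

5.00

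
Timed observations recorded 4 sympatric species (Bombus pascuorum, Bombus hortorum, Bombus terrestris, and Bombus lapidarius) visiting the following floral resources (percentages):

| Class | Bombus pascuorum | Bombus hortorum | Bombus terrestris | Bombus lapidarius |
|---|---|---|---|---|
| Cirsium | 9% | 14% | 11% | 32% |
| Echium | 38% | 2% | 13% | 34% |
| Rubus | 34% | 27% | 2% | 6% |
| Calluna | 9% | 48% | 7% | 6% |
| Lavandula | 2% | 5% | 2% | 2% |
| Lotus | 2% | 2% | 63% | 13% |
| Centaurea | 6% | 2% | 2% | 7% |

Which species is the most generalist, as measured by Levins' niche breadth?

Convert percentages to proportions (divide by 100).
Σp_pascᵢ² = 0.09² + 0.38² + 0.34² + 0.09² + 0.02² + 0.02² + 0.06² = 0.0081 + 0.1444 + 0.1156 + 0.0081 + 0.0004 + 0.0004 + 0.0036 = 0.2806
B_pasc = 1 / 0.2806 = 3.5638
Σp_hortᵢ² = 0.14² + 0.02² + 0.27² + 0.48² + 0.05² + 0.02² + 0.02² = 0.0196 + 0.0004 + 0.0729 + 0.2304 + 0.0025 + 0.0004 + 0.0004 = 0.3266
B_hort = 1 / 0.3266 = 3.0618
Σp_terrᵢ² = 0.11² + 0.13² + 0.02² + 0.07² + 0.02² + 0.63² + 0.02² = 0.0121 + 0.0169 + 0.0004 + 0.0049 + 0.0004 + 0.3969 + 0.0004 = 0.4320
B_terr = 1 / 0.4320 = 2.3148
Σp_lapiᵢ² = 0.32² + 0.34² + 0.06² + 0.06² + 0.02² + 0.13² + 0.07² = 0.1024 + 0.1156 + 0.0036 + 0.0036 + 0.0004 + 0.0169 + 0.0049 = 0.2474
B_lapi = 1 / 0.2474 = 4.0420
Highest B → broadest niche (most generalist): Bombus lapidarius (B = 4.04).

Bombus lapidarius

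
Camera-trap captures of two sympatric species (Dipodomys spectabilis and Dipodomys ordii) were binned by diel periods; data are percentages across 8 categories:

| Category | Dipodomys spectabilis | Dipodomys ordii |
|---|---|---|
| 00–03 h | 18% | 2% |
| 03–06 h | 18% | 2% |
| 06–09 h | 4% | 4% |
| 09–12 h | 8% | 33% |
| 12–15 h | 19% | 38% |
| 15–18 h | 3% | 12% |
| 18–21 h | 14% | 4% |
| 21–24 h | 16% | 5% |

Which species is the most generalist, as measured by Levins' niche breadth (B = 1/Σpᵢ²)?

Convert percentages to proportions (divide by 100).
Σp_specᵢ² = 0.18² + 0.18² + 0.04² + 0.08² + 0.19² + 0.03² + 0.14² + 0.16² = 0.0324 + 0.0324 + 0.0016 + 0.0064 + 0.0361 + 0.0009 + 0.0196 + 0.0256 = 0.1550
B_spec = 1 / 0.1550 = 6.4516
Σp_ordiᵢ² = 0.02² + 0.02² + 0.04² + 0.33² + 0.38² + 0.12² + 0.04² + 0.05² = 0.0004 + 0.0004 + 0.0016 + 0.1089 + 0.1444 + 0.0144 + 0.0016 + 0.0025 = 0.2742
B_ordi = 1 / 0.2742 = 3.6470
Highest B → broadest niche (most generalist): Dipodomys spectabilis (B = 6.45).

Dipodomys spectabilis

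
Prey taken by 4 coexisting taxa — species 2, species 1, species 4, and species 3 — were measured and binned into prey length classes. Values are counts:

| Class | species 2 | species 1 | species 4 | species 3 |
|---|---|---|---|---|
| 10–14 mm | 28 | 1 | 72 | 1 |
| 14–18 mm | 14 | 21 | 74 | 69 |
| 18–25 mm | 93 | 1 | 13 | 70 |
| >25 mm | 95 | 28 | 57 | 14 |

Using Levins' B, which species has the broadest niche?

species 4

Proportions for species 2 (n=230): 28/230=0.1217, 14/230=0.0609, 93/230=0.4043, 95/230=0.4130
Proportions for species 1 (n=51): 1/51=0.0196, 21/51=0.4118, 1/51=0.0196, 28/51=0.5490
Proportions for species 4 (n=216): 72/216=0.3333, 74/216=0.3426, 13/216=0.0602, 57/216=0.2639
Proportions for species 3 (n=154): 1/154=0.0065, 69/154=0.4481, 70/154=0.4545, 14/154=0.0909
Σp_2ᵢ² = 0.1217² + 0.0609² + 0.4043² + 0.4130² = 0.014811 + 0.003709 + 0.163458 + 0.170569 = 0.352547
B_2 = 1 / 0.352547 = 2.8365
Σp_1ᵢ² = 0.0196² + 0.4118² + 0.0196² + 0.5490² = 0.000384 + 0.169579 + 0.000384 + 0.301401 = 0.471748
B_1 = 1 / 0.471748 = 2.1198
Σp_4ᵢ² = 0.3333² + 0.3426² + 0.0602² + 0.2639² = 0.111089 + 0.117375 + 0.003624 + 0.069643 = 0.301731
B_4 = 1 / 0.301731 = 3.3142
Σp_3ᵢ² = 0.0065² + 0.4481² + 0.4545² + 0.0909² = 0.000042 + 0.200794 + 0.206570 + 0.008263 = 0.415669
B_3 = 1 / 0.415669 = 2.4058
Highest B → broadest niche (most generalist): species 4 (B = 3.31).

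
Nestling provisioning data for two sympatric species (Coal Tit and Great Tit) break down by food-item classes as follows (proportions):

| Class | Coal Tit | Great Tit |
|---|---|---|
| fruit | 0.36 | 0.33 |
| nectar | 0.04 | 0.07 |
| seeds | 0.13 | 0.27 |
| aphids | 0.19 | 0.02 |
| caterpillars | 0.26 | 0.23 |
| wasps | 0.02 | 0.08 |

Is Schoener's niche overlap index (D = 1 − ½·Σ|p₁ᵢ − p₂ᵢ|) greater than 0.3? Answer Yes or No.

Σ|p₁ᵢ − p₂ᵢ| = 0.03 + 0.03 + 0.14 + 0.17 + 0.03 + 0.06 = 0.46
D = 1 − ½ × 0.46 = 1 − 0.230 = 0.7700
D = 0.7700 > 0.3 → Yes.

Yes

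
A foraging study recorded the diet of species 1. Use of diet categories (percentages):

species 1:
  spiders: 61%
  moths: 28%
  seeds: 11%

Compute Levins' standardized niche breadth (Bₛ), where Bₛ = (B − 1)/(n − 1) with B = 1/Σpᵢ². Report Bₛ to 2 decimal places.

Convert percentages to proportions (divide by 100).
Σpᵢ² = 0.61² + 0.28² + 0.11² = 0.3721 + 0.0784 + 0.0121 = 0.4626
B = 1 / 0.4626 = 2.1617
Bₛ = (B − 1)/(n − 1) = (2.1617 − 1)/(3 − 1) = 1.1617/2 = 0.5809

0.58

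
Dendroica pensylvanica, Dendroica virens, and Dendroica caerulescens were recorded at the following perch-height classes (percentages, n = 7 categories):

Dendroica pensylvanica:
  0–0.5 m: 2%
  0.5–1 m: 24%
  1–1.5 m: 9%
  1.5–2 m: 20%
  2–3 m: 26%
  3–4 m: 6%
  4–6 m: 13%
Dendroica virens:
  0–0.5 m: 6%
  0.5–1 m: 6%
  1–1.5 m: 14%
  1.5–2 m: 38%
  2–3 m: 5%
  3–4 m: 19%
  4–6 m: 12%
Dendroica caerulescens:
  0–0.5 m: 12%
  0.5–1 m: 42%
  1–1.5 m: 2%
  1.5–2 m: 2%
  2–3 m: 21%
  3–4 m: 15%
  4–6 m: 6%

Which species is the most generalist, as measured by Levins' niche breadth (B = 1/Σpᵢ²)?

Convert percentages to proportions (divide by 100).
Σp_pensᵢ² = 0.02² + 0.24² + 0.09² + 0.20² + 0.26² + 0.06² + 0.13² = 0.0004 + 0.0576 + 0.0081 + 0.0400 + 0.0676 + 0.0036 + 0.0169 = 0.1942
B_pens = 1 / 0.1942 = 5.1493
Σp_vireᵢ² = 0.06² + 0.06² + 0.14² + 0.38² + 0.05² + 0.19² + 0.12² = 0.0036 + 0.0036 + 0.0196 + 0.1444 + 0.0025 + 0.0361 + 0.0144 = 0.2242
B_vire = 1 / 0.2242 = 4.4603
Σp_caerᵢ² = 0.12² + 0.42² + 0.02² + 0.02² + 0.21² + 0.15² + 0.06² = 0.0144 + 0.1764 + 0.0004 + 0.0004 + 0.0441 + 0.0225 + 0.0036 = 0.2618
B_caer = 1 / 0.2618 = 3.8197
Highest B → broadest niche (most generalist): Dendroica pensylvanica (B = 5.15).

Dendroica pensylvanica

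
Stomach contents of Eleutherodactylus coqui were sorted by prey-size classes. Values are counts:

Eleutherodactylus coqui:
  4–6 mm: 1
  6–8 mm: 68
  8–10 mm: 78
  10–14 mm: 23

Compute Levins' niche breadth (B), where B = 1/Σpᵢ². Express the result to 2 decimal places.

2.57

Proportions for Eleutherodactylus coqui (n=170): 1/170=0.0059, 68/170=0.4000, 78/170=0.4588, 23/170=0.1353
Σpᵢ² = 0.0059² + 0.4000² + 0.4588² + 0.1353² = 0.000035 + 0.160000 + 0.210497 + 0.018306 = 0.388838
B = 1 / 0.388838 = 2.5718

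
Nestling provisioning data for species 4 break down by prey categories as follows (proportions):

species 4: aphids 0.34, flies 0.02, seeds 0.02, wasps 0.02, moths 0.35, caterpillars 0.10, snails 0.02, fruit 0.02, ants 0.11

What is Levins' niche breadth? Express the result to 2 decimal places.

3.81

Σpᵢ² = 0.34² + 0.02² + 0.02² + 0.02² + 0.35² + 0.10² + 0.02² + 0.02² + 0.11² = 0.1156 + 0.0004 + 0.0004 + 0.0004 + 0.1225 + 0.0100 + 0.0004 + 0.0004 + 0.0121 = 0.2622
B = 1 / 0.2622 = 3.8139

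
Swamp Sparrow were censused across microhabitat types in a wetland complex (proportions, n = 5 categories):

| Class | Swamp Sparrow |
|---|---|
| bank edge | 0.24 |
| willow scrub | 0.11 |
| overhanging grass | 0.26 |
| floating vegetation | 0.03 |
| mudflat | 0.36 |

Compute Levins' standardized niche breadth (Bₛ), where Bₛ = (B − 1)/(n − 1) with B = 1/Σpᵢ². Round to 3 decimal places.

Σpᵢ² = 0.24² + 0.11² + 0.26² + 0.03² + 0.36² = 0.0576 + 0.0121 + 0.0676 + 0.0009 + 0.1296 = 0.2678
B = 1 / 0.2678 = 3.73413
Bₛ = (B − 1)/(n − 1) = (3.73413 − 1)/(5 − 1) = 2.73413/4 = 0.68353

0.684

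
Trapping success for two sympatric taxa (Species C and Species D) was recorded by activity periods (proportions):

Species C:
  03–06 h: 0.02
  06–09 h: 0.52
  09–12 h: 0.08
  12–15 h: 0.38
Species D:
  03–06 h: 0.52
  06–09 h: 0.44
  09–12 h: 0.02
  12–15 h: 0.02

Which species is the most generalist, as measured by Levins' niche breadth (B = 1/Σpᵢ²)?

Species C

Σp_Cᵢ² = 0.02² + 0.52² + 0.08² + 0.38² = 0.0004 + 0.2704 + 0.0064 + 0.1444 = 0.4216
B_C = 1 / 0.4216 = 2.3719
Σp_Dᵢ² = 0.52² + 0.44² + 0.02² + 0.02² = 0.2704 + 0.1936 + 0.0004 + 0.0004 = 0.4648
B_D = 1 / 0.4648 = 2.1515
Highest B → broadest niche (most generalist): Species C (B = 2.37).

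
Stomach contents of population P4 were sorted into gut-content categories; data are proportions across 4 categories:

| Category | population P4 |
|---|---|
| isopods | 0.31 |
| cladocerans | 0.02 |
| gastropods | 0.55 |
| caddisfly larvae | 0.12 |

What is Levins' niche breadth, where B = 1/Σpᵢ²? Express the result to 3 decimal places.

Σpᵢ² = 0.31² + 0.02² + 0.55² + 0.12² = 0.0961 + 0.0004 + 0.3025 + 0.0144 = 0.4134
B = 1 / 0.4134 = 2.41896

2.419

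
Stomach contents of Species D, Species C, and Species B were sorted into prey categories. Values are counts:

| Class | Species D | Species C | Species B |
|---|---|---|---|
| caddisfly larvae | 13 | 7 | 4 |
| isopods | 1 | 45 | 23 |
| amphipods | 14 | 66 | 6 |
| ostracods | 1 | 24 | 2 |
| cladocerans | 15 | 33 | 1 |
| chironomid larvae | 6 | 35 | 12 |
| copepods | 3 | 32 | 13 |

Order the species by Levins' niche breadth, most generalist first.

Species C > Species D > Species B

Proportions for Species D (n=53): 13/53=0.2453, 1/53=0.0189, 14/53=0.2642, 1/53=0.0189, 15/53=0.2830, 6/53=0.1132, 3/53=0.0566
Proportions for Species C (n=242): 7/242=0.0289, 45/242=0.1860, 66/242=0.2727, 24/242=0.0992, 33/242=0.1364, 35/242=0.1446, 32/242=0.1322
Proportions for Species B (n=61): 4/61=0.0656, 23/61=0.3770, 6/61=0.0984, 2/61=0.0328, 1/61=0.0164, 12/61=0.1967, 13/61=0.2131
Σp_Dᵢ² = 0.2453² + 0.0189² + 0.2642² + 0.0189² + 0.2830² + 0.1132² + 0.0566² = 0.060172 + 0.000357 + 0.069802 + 0.000357 + 0.080089 + 0.012814 + 0.003204 = 0.226795
B_D = 1 / 0.226795 = 4.4093
Σp_Cᵢ² = 0.0289² + 0.1860² + 0.2727² + 0.0992² + 0.1364² + 0.1446² + 0.1322² = 0.000835 + 0.034596 + 0.074365 + 0.009841 + 0.018605 + 0.020909 + 0.017477 = 0.176628
B_C = 1 / 0.176628 = 5.6616
Σp_Bᵢ² = 0.0656² + 0.3770² + 0.0984² + 0.0328² + 0.0164² + 0.1967² + 0.2131² = 0.004303 + 0.142129 + 0.009683 + 0.001076 + 0.000269 + 0.038691 + 0.045412 = 0.241563
B_B = 1 / 0.241563 = 4.1397
Ranking by B (broadest → narrowest): Species C (5.66) > Species D (4.41) > Species B (4.14)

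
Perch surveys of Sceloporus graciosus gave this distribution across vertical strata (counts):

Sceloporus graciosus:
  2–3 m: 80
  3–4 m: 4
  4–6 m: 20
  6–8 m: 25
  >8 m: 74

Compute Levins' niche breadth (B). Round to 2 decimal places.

3.19

Proportions for Sceloporus graciosus (n=203): 80/203=0.3941, 4/203=0.0197, 20/203=0.0985, 25/203=0.1232, 74/203=0.3645
Σpᵢ² = 0.3941² + 0.0197² + 0.0985² + 0.1232² + 0.3645² = 0.155315 + 0.000388 + 0.009702 + 0.015178 + 0.132860 = 0.313443
B = 1 / 0.313443 = 3.1904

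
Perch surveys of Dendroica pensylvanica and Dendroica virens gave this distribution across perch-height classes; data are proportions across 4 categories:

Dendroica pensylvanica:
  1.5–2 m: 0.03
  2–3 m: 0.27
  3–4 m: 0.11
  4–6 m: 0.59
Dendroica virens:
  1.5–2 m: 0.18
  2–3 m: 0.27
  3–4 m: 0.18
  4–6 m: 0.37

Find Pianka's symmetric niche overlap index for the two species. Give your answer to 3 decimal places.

0.917

Σ p₁ᵢp₂ᵢ = 0.0054 + 0.0729 + 0.0198 + 0.2183 = 0.3164
Σp_1ᵢ² = 0.03² + 0.27² + 0.11² + 0.59² = 0.0009 + 0.0729 + 0.0121 + 0.3481 = 0.4340
Σp_2ᵢ² = 0.18² + 0.27² + 0.18² + 0.37² = 0.0324 + 0.0729 + 0.0324 + 0.1369 = 0.2746
O = 0.3164 / √(0.4340 × 0.2746) = 0.3164 / 0.345219 = 0.91652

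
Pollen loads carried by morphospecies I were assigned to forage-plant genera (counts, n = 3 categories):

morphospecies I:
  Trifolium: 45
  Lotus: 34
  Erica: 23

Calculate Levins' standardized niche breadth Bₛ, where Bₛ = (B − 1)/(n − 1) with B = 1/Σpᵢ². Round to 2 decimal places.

0.90

Proportions for morphospecies I (n=102): 45/102=0.4412, 34/102=0.3333, 23/102=0.2255
Σpᵢ² = 0.4412² + 0.3333² + 0.2255² = 0.194657 + 0.111089 + 0.050850 = 0.356596
B = 1 / 0.356596 = 2.8043
Bₛ = (B − 1)/(n − 1) = (2.8043 − 1)/(3 − 1) = 1.8043/2 = 0.9022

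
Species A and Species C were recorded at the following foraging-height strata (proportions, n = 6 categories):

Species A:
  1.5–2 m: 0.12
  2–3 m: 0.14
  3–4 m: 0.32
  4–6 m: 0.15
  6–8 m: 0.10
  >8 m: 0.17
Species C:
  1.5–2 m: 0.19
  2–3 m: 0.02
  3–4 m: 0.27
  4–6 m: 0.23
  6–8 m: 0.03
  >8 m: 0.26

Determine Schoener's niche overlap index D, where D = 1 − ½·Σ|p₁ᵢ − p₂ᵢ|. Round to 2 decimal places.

0.76

Σ|p₁ᵢ − p₂ᵢ| = 0.07 + 0.12 + 0.05 + 0.08 + 0.07 + 0.09 = 0.48
D = 1 − ½ × 0.48 = 1 − 0.240 = 0.7600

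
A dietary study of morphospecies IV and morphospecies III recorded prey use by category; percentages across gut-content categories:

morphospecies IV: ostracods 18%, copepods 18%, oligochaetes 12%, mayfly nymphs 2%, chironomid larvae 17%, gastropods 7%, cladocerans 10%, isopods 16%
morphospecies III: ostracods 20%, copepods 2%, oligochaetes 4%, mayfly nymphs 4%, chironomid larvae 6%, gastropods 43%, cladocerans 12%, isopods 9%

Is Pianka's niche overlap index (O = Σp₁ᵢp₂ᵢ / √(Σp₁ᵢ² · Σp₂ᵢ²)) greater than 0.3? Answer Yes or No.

Convert percentages to proportions (divide by 100).
Σ p₁ᵢp₂ᵢ = 0.0360 + 0.0036 + 0.0048 + 0.0008 + 0.0102 + 0.0301 + 0.0120 + 0.0144 = 0.1119
Σp_1ᵢ² = 0.18² + 0.18² + 0.12² + 0.02² + 0.17² + 0.07² + 0.10² + 0.16² = 0.0324 + 0.0324 + 0.0144 + 0.0004 + 0.0289 + 0.0049 + 0.0100 + 0.0256 = 0.1490
Σp_2ᵢ² = 0.20² + 0.02² + 0.04² + 0.04² + 0.06² + 0.43² + 0.12² + 0.09² = 0.0400 + 0.0004 + 0.0016 + 0.0016 + 0.0036 + 0.1849 + 0.0144 + 0.0081 = 0.2546
O = 0.1119 / √(0.1490 × 0.2546) = 0.1119 / 0.19477 = 0.5745
O = 0.5745 > 0.3 → Yes.

Yes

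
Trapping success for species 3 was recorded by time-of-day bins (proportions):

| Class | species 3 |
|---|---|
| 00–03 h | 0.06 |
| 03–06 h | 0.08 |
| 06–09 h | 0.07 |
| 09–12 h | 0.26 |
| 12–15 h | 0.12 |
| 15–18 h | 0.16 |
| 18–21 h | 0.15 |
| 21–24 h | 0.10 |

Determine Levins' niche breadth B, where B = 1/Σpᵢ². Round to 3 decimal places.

Σpᵢ² = 0.06² + 0.08² + 0.07² + 0.26² + 0.12² + 0.16² + 0.15² + 0.10² = 0.0036 + 0.0064 + 0.0049 + 0.0676 + 0.0144 + 0.0256 + 0.0225 + 0.0100 = 0.1550
B = 1 / 0.1550 = 6.45161

6.452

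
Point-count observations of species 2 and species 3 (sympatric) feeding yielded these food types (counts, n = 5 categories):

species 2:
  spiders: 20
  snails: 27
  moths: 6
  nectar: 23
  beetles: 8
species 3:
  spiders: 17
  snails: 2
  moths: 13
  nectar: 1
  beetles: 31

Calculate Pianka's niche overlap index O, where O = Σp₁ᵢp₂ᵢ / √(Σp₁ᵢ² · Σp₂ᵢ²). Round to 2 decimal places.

0.47

Proportions for species 2 (n=84): 20/84=0.2381, 27/84=0.3214, 6/84=0.0714, 23/84=0.2738, 8/84=0.0952
Proportions for species 3 (n=64): 17/64=0.2656, 2/64=0.0313, 13/64=0.2031, 1/64=0.0156, 31/64=0.4844
Σ p₁ᵢp₂ᵢ = 0.063239 + 0.010060 + 0.014501 + 0.004271 + 0.046115 = 0.138186
Σp_1ᵢ² = 0.2381² + 0.3214² + 0.0714² + 0.2738² + 0.0952² = 0.056692 + 0.103298 + 0.005098 + 0.074966 + 0.009063 = 0.249117
Σp_2ᵢ² = 0.2656² + 0.0313² + 0.2031² + 0.0156² + 0.4844² = 0.070543 + 0.000980 + 0.041250 + 0.000243 + 0.234643 = 0.347659
O = 0.138186 / √(0.249117 × 0.347659) = 0.138186 / 0.2942920 = 0.4696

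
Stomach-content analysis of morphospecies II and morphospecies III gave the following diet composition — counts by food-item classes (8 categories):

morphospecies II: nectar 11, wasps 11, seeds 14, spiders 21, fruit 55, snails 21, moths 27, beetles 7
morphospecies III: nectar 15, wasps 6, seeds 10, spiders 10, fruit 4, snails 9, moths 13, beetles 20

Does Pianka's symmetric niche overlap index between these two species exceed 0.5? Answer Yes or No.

Yes

Proportions for morphospecies II (n=167): 11/167=0.0659, 11/167=0.0659, 14/167=0.0838, 21/167=0.1257, 55/167=0.3293, 21/167=0.1257, 27/167=0.1617, 7/167=0.0419
Proportions for morphospecies III (n=87): 15/87=0.1724, 6/87=0.0690, 10/87=0.1149, 10/87=0.1149, 4/87=0.0460, 9/87=0.1034, 13/87=0.1494, 20/87=0.2299
Σ p₁ᵢp₂ᵢ = 0.011361 + 0.004547 + 0.009629 + 0.014443 + 0.015148 + 0.012997 + 0.024158 + 0.009633 = 0.101916
Σp_1ᵢ² = 0.0659² + 0.0659² + 0.0838² + 0.1257² + 0.3293² + 0.1257² + 0.1617² + 0.0419² = 0.004343 + 0.004343 + 0.007022 + 0.015800 + 0.108438 + 0.015800 + 0.026147 + 0.001756 = 0.183649
Σp_2ᵢ² = 0.1724² + 0.0690² + 0.1149² + 0.1149² + 0.0460² + 0.1034² + 0.1494² + 0.2299² = 0.029722 + 0.004761 + 0.013202 + 0.013202 + 0.002116 + 0.010692 + 0.022320 + 0.052854 = 0.148869
O = 0.101916 / √(0.183649 × 0.148869) = 0.101916 / 0.1653470 = 0.6164
O = 0.6164 > 0.5 → Yes.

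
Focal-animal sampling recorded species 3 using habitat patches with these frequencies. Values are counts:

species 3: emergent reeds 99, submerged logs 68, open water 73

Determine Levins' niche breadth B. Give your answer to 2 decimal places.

2.92

Proportions for species 3 (n=240): 99/240=0.4125, 68/240=0.2833, 73/240=0.3042
Σpᵢ² = 0.4125² + 0.2833² + 0.3042² = 0.170156 + 0.080259 + 0.092538 = 0.342953
B = 1 / 0.342953 = 2.9159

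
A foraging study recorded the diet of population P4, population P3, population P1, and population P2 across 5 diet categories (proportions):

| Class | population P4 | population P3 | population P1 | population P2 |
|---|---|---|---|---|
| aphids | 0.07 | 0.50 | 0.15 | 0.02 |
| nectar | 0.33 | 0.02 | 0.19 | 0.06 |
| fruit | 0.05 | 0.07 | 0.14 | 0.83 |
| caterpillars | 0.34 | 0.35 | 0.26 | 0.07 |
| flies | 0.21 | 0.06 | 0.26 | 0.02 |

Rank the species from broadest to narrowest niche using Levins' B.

Σp_P4ᵢ² = 0.07² + 0.33² + 0.05² + 0.34² + 0.21² = 0.0049 + 0.1089 + 0.0025 + 0.1156 + 0.0441 = 0.2760
B_P4 = 1 / 0.2760 = 3.6232
Σp_P3ᵢ² = 0.50² + 0.02² + 0.07² + 0.35² + 0.06² = 0.2500 + 0.0004 + 0.0049 + 0.1225 + 0.0036 = 0.3814
B_P3 = 1 / 0.3814 = 2.6219
Σp_P1ᵢ² = 0.15² + 0.19² + 0.14² + 0.26² + 0.26² = 0.0225 + 0.0361 + 0.0196 + 0.0676 + 0.0676 = 0.2134
B_P1 = 1 / 0.2134 = 4.6860
Σp_P2ᵢ² = 0.02² + 0.06² + 0.83² + 0.07² + 0.02² = 0.0004 + 0.0036 + 0.6889 + 0.0049 + 0.0004 = 0.6982
B_P2 = 1 / 0.6982 = 1.4323
Ranking by B (broadest → narrowest): population P1 (4.69) > population P4 (3.62) > population P3 (2.62) > population P2 (1.43)

population P1 > population P4 > population P3 > population P2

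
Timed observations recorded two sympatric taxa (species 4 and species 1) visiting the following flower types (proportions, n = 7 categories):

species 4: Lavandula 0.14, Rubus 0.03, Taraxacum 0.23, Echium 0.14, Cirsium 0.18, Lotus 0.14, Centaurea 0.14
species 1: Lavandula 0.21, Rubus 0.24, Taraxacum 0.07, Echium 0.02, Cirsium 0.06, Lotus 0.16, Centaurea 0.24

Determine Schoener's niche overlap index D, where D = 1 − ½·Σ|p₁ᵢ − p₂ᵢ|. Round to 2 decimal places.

Σ|p₁ᵢ − p₂ᵢ| = 0.07 + 0.21 + 0.16 + 0.12 + 0.12 + 0.02 + 0.10 = 0.80
D = 1 − ½ × 0.80 = 1 − 0.400 = 0.6000

0.60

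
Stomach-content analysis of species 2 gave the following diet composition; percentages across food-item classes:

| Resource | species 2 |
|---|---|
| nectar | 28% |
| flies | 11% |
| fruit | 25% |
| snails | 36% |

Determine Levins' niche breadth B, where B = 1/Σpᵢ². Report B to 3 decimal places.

Convert percentages to proportions (divide by 100).
Σpᵢ² = 0.28² + 0.11² + 0.25² + 0.36² = 0.0784 + 0.0121 + 0.0625 + 0.1296 = 0.2826
B = 1 / 0.2826 = 3.53857

3.539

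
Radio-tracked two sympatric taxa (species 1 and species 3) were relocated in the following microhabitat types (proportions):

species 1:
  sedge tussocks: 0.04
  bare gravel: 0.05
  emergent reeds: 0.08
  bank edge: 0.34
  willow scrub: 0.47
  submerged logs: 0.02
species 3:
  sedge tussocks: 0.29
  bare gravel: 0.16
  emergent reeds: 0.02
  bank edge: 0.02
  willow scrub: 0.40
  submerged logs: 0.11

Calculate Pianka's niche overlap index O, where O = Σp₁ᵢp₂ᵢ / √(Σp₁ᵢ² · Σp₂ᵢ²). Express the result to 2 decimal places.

Σ p₁ᵢp₂ᵢ = 0.0116 + 0.0080 + 0.0016 + 0.0068 + 0.1880 + 0.0022 = 0.2182
Σp_1ᵢ² = 0.04² + 0.05² + 0.08² + 0.34² + 0.47² + 0.02² = 0.0016 + 0.0025 + 0.0064 + 0.1156 + 0.2209 + 0.0004 = 0.3474
Σp_2ᵢ² = 0.29² + 0.16² + 0.02² + 0.02² + 0.40² + 0.11² = 0.0841 + 0.0256 + 0.0004 + 0.0004 + 0.1600 + 0.0121 = 0.2826
O = 0.2182 / √(0.3474 × 0.2826) = 0.2182 / 0.31333 = 0.6964

0.70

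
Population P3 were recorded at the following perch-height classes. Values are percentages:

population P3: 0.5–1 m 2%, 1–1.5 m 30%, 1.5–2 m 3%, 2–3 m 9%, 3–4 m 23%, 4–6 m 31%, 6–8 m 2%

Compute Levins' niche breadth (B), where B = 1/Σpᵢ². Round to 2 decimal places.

Convert percentages to proportions (divide by 100).
Σpᵢ² = 0.02² + 0.30² + 0.03² + 0.09² + 0.23² + 0.31² + 0.02² = 0.0004 + 0.0900 + 0.0009 + 0.0081 + 0.0529 + 0.0961 + 0.0004 = 0.2488
B = 1 / 0.2488 = 4.0193

4.02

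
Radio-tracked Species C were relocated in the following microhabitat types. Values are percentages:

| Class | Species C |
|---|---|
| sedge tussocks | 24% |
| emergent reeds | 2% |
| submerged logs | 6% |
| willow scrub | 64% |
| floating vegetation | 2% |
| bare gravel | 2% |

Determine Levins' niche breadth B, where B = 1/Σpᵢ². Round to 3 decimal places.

Convert percentages to proportions (divide by 100).
Σpᵢ² = 0.24² + 0.02² + 0.06² + 0.64² + 0.02² + 0.02² = 0.0576 + 0.0004 + 0.0036 + 0.4096 + 0.0004 + 0.0004 = 0.4720
B = 1 / 0.4720 = 2.11864

2.119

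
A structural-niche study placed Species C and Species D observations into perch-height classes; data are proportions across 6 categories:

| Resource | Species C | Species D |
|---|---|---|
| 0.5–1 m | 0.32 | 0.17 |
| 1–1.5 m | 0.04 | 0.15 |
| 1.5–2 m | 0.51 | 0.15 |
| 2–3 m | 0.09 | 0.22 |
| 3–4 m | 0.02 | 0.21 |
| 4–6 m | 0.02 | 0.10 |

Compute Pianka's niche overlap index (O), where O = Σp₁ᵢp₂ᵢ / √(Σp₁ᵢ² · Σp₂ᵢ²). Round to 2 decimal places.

Σ p₁ᵢp₂ᵢ = 0.0544 + 0.0060 + 0.0765 + 0.0198 + 0.0042 + 0.0020 = 0.1629
Σp_1ᵢ² = 0.32² + 0.04² + 0.51² + 0.09² + 0.02² + 0.02² = 0.1024 + 0.0016 + 0.2601 + 0.0081 + 0.0004 + 0.0004 = 0.3730
Σp_2ᵢ² = 0.17² + 0.15² + 0.15² + 0.22² + 0.21² + 0.10² = 0.0289 + 0.0225 + 0.0225 + 0.0484 + 0.0441 + 0.0100 = 0.1764
O = 0.1629 / √(0.3730 × 0.1764) = 0.1629 / 0.25651 = 0.6351

0.64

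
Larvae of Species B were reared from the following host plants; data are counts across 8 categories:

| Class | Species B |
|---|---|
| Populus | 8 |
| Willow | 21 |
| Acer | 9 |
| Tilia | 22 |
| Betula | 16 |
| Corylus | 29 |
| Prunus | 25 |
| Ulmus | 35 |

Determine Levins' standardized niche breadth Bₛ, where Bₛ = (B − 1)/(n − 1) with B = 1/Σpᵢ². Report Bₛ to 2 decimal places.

Proportions for Species B (n=165): 8/165=0.0485, 21/165=0.1273, 9/165=0.0545, 22/165=0.1333, 16/165=0.0970, 29/165=0.1758, 25/165=0.1515, 35/165=0.2121
Σpᵢ² = 0.0485² + 0.1273² + 0.0545² + 0.1333² + 0.0970² + 0.1758² + 0.1515² + 0.2121² = 0.002352 + 0.016205 + 0.002970 + 0.017769 + 0.009409 + 0.030906 + 0.022952 + 0.044986 = 0.147549
B = 1 / 0.147549 = 6.7774
Bₛ = (B − 1)/(n − 1) = (6.7774 − 1)/(8 − 1) = 5.7774/7 = 0.8253

0.83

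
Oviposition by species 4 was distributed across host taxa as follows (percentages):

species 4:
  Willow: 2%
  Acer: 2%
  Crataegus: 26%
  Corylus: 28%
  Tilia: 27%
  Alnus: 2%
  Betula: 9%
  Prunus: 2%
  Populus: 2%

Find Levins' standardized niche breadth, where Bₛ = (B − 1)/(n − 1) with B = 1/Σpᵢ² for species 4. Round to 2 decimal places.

Convert percentages to proportions (divide by 100).
Σpᵢ² = 0.02² + 0.02² + 0.26² + 0.28² + 0.27² + 0.02² + 0.09² + 0.02² + 0.02² = 0.0004 + 0.0004 + 0.0676 + 0.0784 + 0.0729 + 0.0004 + 0.0081 + 0.0004 + 0.0004 = 0.2290
B = 1 / 0.2290 = 4.3668
Bₛ = (B − 1)/(n − 1) = (4.3668 − 1)/(9 − 1) = 3.3668/8 = 0.4209

0.42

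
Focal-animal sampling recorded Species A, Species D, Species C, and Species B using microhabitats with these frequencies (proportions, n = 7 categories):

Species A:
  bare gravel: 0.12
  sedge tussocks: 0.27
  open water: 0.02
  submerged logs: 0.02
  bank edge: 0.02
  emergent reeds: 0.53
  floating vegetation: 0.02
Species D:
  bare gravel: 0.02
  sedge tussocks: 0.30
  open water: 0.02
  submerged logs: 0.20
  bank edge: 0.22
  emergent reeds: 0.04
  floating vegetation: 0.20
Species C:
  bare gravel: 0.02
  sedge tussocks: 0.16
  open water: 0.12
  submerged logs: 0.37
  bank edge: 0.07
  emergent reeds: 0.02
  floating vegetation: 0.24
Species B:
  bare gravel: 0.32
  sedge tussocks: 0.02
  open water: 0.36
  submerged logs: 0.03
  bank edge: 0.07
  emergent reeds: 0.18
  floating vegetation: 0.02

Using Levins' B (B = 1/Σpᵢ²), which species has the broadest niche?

Σp_Aᵢ² = 0.12² + 0.27² + 0.02² + 0.02² + 0.02² + 0.53² + 0.02² = 0.0144 + 0.0729 + 0.0004 + 0.0004 + 0.0004 + 0.2809 + 0.0004 = 0.3698
B_A = 1 / 0.3698 = 2.7042
Σp_Dᵢ² = 0.02² + 0.30² + 0.02² + 0.20² + 0.22² + 0.04² + 0.20² = 0.0004 + 0.0900 + 0.0004 + 0.0400 + 0.0484 + 0.0016 + 0.0400 = 0.2208
B_D = 1 / 0.2208 = 4.5290
Σp_Cᵢ² = 0.02² + 0.16² + 0.12² + 0.37² + 0.07² + 0.02² + 0.24² = 0.0004 + 0.0256 + 0.0144 + 0.1369 + 0.0049 + 0.0004 + 0.0576 = 0.2402
B_C = 1 / 0.2402 = 4.1632
Σp_Bᵢ² = 0.32² + 0.02² + 0.36² + 0.03² + 0.07² + 0.18² + 0.02² = 0.1024 + 0.0004 + 0.1296 + 0.0009 + 0.0049 + 0.0324 + 0.0004 = 0.2710
B_B = 1 / 0.2710 = 3.6900
Highest B → broadest niche (most generalist): Species D (B = 4.53).

Species D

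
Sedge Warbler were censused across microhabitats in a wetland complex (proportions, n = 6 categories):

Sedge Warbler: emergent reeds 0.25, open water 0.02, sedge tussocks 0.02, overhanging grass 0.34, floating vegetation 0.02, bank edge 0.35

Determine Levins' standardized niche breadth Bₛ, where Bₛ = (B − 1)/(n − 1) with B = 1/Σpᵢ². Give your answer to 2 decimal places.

0.46

Σpᵢ² = 0.25² + 0.02² + 0.02² + 0.34² + 0.02² + 0.35² = 0.0625 + 0.0004 + 0.0004 + 0.1156 + 0.0004 + 0.1225 = 0.3018
B = 1 / 0.3018 = 3.3135
Bₛ = (B − 1)/(n − 1) = (3.3135 − 1)/(6 − 1) = 2.3135/5 = 0.4627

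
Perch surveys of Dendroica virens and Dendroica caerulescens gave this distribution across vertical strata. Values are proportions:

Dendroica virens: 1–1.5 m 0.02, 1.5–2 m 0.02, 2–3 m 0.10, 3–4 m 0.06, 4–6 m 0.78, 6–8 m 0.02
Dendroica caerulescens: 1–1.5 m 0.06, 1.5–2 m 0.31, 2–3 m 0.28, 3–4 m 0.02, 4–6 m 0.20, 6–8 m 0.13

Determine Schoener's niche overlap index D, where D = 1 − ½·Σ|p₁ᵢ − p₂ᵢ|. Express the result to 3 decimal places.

0.380

Σ|p₁ᵢ − p₂ᵢ| = 0.04 + 0.29 + 0.18 + 0.04 + 0.58 + 0.11 = 1.24
D = 1 − ½ × 1.24 = 1 − 0.620 = 0.38000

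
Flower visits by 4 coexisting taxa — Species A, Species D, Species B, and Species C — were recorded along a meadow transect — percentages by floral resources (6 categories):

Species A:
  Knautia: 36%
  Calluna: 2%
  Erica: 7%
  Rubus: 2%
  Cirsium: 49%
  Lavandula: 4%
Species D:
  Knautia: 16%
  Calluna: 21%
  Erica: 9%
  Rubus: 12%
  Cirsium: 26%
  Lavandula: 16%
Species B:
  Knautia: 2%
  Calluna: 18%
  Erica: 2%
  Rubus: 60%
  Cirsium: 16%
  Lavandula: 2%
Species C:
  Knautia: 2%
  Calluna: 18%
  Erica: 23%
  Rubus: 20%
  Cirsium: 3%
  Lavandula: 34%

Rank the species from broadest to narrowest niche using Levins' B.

Convert percentages to proportions (divide by 100).
Σp_Aᵢ² = 0.36² + 0.02² + 0.07² + 0.02² + 0.49² + 0.04² = 0.1296 + 0.0004 + 0.0049 + 0.0004 + 0.2401 + 0.0016 = 0.3770
B_A = 1 / 0.3770 = 2.6525
Σp_Dᵢ² = 0.16² + 0.21² + 0.09² + 0.12² + 0.26² + 0.16² = 0.0256 + 0.0441 + 0.0081 + 0.0144 + 0.0676 + 0.0256 = 0.1854
B_D = 1 / 0.1854 = 5.3937
Σp_Bᵢ² = 0.02² + 0.18² + 0.02² + 0.60² + 0.16² + 0.02² = 0.0004 + 0.0324 + 0.0004 + 0.3600 + 0.0256 + 0.0004 = 0.4192
B_B = 1 / 0.4192 = 2.3855
Σp_Cᵢ² = 0.02² + 0.18² + 0.23² + 0.20² + 0.03² + 0.34² = 0.0004 + 0.0324 + 0.0529 + 0.0400 + 0.0009 + 0.1156 = 0.2422
B_C = 1 / 0.2422 = 4.1288
Ranking by B (broadest → narrowest): Species D (5.39) > Species C (4.13) > Species A (2.65) > Species B (2.39)

Species D > Species C > Species A > Species B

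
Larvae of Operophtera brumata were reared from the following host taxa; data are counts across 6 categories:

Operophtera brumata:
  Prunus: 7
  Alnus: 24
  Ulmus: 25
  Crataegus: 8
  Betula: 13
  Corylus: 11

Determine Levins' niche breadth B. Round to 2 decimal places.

4.83

Proportions for Operophtera brumata (n=88): 7/88=0.0795, 24/88=0.2727, 25/88=0.2841, 8/88=0.0909, 13/88=0.1477, 11/88=0.1250
Σpᵢ² = 0.0795² + 0.2727² + 0.2841² + 0.0909² + 0.1477² + 0.1250² = 0.006320 + 0.074365 + 0.080713 + 0.008263 + 0.021815 + 0.015625 = 0.207101
B = 1 / 0.207101 = 4.8286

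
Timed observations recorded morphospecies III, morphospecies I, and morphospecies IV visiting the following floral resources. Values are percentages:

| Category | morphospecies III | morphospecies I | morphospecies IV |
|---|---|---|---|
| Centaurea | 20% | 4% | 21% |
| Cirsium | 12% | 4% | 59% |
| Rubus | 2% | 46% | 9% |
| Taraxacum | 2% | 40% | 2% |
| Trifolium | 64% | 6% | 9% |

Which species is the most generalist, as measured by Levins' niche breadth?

Convert percentages to proportions (divide by 100).
Σp_IIIᵢ² = 0.20² + 0.12² + 0.02² + 0.02² + 0.64² = 0.0400 + 0.0144 + 0.0004 + 0.0004 + 0.4096 = 0.4648
B_III = 1 / 0.4648 = 2.1515
Σp_Iᵢ² = 0.04² + 0.04² + 0.46² + 0.40² + 0.06² = 0.0016 + 0.0016 + 0.2116 + 0.1600 + 0.0036 = 0.3784
B_I = 1 / 0.3784 = 2.6427
Σp_IVᵢ² = 0.21² + 0.59² + 0.09² + 0.02² + 0.09² = 0.0441 + 0.3481 + 0.0081 + 0.0004 + 0.0081 = 0.4088
B_IV = 1 / 0.4088 = 2.4462
Highest B → broadest niche (most generalist): morphospecies I (B = 2.64).

morphospecies I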